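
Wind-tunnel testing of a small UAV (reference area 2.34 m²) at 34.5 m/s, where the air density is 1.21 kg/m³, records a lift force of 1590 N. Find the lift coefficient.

CL = 0.944

From L = ½ρv²S·CL, rearranging gives CL = 2L/(ρv²S).
CL = 2 × 1590 / (1.21 × 34.5² × 2.34) = 0.944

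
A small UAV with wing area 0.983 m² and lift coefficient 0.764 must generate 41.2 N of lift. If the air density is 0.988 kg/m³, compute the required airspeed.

v = 10.5 m/s

L = ½ρv²S·CL ⇒ v = √(2L/(ρ·S·CL))
v = √(2 × 41.2 / (0.988 × 0.983 × 0.764)) = √111.1 = 10.5 m/s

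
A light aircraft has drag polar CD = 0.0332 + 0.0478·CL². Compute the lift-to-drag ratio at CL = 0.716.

CD = 0.0332 + 0.0478 × 0.716² = 0.0577
L/D = CL/CD = 0.716 / 0.0577 = 12.4

L/D = 12.4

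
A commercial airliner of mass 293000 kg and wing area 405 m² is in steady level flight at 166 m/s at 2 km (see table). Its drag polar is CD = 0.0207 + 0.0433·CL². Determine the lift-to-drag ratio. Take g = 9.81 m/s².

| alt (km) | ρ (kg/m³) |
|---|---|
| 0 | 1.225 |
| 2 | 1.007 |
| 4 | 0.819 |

At 2 km, from the table: ρ = 1.007 kg/m³.
Weight W = mg = 293000 × 9.81 = 2.8743×10^6 N; in level flight L = W.
Dynamic pressure q = 0.5 × 1.007 × 166² = 13870 Pa.
CL = W/(q·S) = 2.8743×10^6 / (13870 × 405) = 0.5115.
CD = 0.0207 + 0.0433 × 0.5115² = 0.03203.
L/D = CL/CD = 0.5115 / 0.03203 = 16

L/D = 16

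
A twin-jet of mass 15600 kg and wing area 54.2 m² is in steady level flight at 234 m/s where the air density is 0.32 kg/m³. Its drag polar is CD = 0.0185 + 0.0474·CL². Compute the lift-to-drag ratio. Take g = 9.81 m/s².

Weight W = mg = 15600 × 9.81 = 1.5304×10^5 N; in level flight L = W.
Dynamic pressure q = 0.5 × 0.32 × 234² = 8761 Pa.
Required CL = L/(qS) = 1.5304×10^5/(8761·54.2) = 0.3223.
CD = 0.0185 + 0.0474 × 0.3223² = 0.02342.
L/D = CL/CD = 0.3223 / 0.02342 = 13.8

L/D = 13.8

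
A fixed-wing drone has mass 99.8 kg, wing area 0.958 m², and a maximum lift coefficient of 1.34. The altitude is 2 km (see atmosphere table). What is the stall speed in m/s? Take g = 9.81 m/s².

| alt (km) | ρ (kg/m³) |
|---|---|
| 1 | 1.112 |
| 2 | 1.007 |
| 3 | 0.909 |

V_stall = 38.9 m/s

At 2 km, from the table: ρ = 1.007 kg/m³.
Weight W = mg = 99.8 × 9.81 = 979 N.
From L = ½ρV²S·CL,max = W: V_stall = √(2W/(ρSCL,max)) = √(2·979/(1.007·0.958·1.34))
V_stall = √1515 = 38.9 m/s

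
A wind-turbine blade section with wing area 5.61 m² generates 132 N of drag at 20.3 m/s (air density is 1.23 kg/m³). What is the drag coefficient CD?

CD = 0.0928

From D = ½ρv²S·CD, rearranging gives CD = 2D/(ρv²S).
CD = 2 × 132 / (1.23 × 20.3² × 5.61) = 0.0928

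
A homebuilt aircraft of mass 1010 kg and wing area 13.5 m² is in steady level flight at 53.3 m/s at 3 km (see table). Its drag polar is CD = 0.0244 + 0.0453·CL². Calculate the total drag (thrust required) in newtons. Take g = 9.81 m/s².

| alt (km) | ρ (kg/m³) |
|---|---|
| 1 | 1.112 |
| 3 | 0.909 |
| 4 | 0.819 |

At 3 km, from the table: ρ = 0.909 kg/m³.
Weight W = mg = 1010 × 9.81 = 9908.1 N; in level flight L = W.
Dynamic pressure q = 0.5 × 0.909 × 53.3² = 1291 Pa.
CL = W/(q·S) = 9908.1 / (1291 × 13.5) = 0.5684.
CD = 0.0244 + 0.0453 × 0.5684² = 0.03904.
D = q·S·CD = 1291 × 13.5 × 0.03904 = 680.4 N

D = 680 N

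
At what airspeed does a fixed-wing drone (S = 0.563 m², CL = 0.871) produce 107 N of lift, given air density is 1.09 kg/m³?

v = 20 m/s

L = ½ρv²S·CL ⇒ v = √(2L/(ρ·S·CL))
v = √(2 × 107 / (1.09 × 0.563 × 0.871)) = √400.4 = 20 m/s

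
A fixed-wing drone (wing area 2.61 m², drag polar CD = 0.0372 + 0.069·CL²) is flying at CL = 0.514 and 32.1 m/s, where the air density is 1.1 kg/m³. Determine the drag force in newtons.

CD = 0.0372 + 0.069 × 0.514² = 0.05543
D = ½ρv²S·CD = ½ × 1.1 × 32.1² × 2.61 × 0.05543 = 82 N

D = 82 N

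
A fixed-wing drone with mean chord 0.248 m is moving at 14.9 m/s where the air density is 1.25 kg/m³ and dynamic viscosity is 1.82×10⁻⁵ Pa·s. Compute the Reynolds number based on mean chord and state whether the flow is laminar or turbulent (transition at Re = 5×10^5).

Re = ρ·v·c/μ = 1.25 × 14.9 × 0.248 / (1.82×10⁻⁵) = 2.54×10^5
Since 2.54×10^5 < 5×10^5, the flow is laminar.

Re = 2.54×10^5 (laminar)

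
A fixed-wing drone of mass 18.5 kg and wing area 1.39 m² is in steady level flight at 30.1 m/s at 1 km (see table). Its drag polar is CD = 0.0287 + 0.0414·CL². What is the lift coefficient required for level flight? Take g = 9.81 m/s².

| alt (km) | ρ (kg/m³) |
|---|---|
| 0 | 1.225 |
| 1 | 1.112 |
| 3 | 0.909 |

CL = 0.259

At 1 km, from the table: ρ = 1.112 kg/m³.
In steady level flight, lift balances weight: W = mg = 18.5 × 9.81 = 181.49 N.
Dynamic pressure q = 0.5 × 1.112 × 30.1² = 503.7 Pa.
CL = 2W/(ρv²S) = 2×181.49/(1.112×30.1²×1.39) = 0.2592.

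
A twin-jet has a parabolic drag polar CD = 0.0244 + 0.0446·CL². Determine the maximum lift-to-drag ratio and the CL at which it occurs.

(L/D)max = 15.2, at CL = 0.74

For CD = CD0 + K·CL², (L/D)max occurs at CL* = √(CD0/K) and equals 1/(2√(K·CD0)).
(L/D)max = 1/(2√(0.0446 × 0.0244)) = 1/(2 × 0.03299) = 15.2
CL* = √(0.0244/0.0446) = 0.74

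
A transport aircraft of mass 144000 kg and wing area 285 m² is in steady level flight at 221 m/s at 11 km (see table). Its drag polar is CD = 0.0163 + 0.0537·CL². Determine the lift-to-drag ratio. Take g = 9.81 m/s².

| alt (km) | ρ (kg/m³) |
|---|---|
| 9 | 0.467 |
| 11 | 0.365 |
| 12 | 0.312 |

L/D = 16.9

At 11 km, from the table: ρ = 0.365 kg/m³.
Level flight ⇒ L = W = m·g = 144000 × 9.81 = 1.4126×10^6 N.
q = ½ρv² = ½ × 0.365 × 221² = 8913 Pa.
CL = W/(q·S) = 1.4126×10^6 / (8913 × 285) = 0.5561.
CD = 0.0163 + 0.0537 × 0.5561² = 0.03291.
L/D = CL/CD = 0.5561 / 0.03291 = 16.9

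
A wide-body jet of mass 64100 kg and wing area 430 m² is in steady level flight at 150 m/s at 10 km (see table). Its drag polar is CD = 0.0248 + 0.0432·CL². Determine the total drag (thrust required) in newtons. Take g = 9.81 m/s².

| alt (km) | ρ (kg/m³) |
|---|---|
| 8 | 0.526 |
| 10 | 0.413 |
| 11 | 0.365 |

D = 58100 N

At 10 km, from the table: ρ = 0.413 kg/m³.
Level flight ⇒ L = W = m·g = 64100 × 9.81 = 6.2882×10^5 N.
q = ½ρv² = ½ × 0.413 × 150² = 4646 Pa.
CL = 2W/(ρv²S) = 2×6.2882×10^5/(0.413×150²×430) = 0.3147.
CD = 0.0248 + 0.0432 × 0.3147² = 0.02908.
D = q·S·CD = 4646 × 430 × 0.02908 = 58100 N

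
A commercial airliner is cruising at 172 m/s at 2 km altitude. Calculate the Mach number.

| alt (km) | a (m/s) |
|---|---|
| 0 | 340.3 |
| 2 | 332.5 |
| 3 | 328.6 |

M = 0.517

At 2 km, from the table: a = 332.5 m/s.
M = v/a = 172 / 332.5 = 0.517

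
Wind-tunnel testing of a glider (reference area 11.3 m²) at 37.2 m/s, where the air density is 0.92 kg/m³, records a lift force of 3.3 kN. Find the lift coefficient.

CL = 0.459

From L = ½ρv²S·CL, rearranging gives CL = 2L/(ρv²S).
CL = 2 × 3300 / (0.92 × 37.2² × 11.3) = 0.459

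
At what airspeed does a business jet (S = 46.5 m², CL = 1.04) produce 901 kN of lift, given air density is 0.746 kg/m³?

L = ½ρv²S·CL ⇒ v = √(2L/(ρ·S·CL))
v = √(2 × 9.01×10^5 / (0.746 × 46.5 × 1.04)) = √49950 = 223 m/s

v = 223 m/s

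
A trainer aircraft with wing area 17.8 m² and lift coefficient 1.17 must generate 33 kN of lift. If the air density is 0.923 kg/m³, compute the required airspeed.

v = 58.6 m/s

L = ½ρv²S·CL ⇒ v = √(2L/(ρ·S·CL))
v = √(2 × 33000 / (0.923 × 17.8 × 1.17)) = √3433 = 58.6 m/s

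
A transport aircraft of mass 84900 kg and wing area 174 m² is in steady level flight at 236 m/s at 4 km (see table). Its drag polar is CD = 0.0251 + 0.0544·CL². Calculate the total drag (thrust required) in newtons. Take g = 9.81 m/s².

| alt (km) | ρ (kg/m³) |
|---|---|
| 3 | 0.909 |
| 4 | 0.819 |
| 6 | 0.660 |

D = 1.09×10^5 N

At 4 km, from the table: ρ = 0.819 kg/m³.
In steady level flight, lift balances weight: W = mg = 84900 × 9.81 = 8.3287×10^5 N.
Dynamic pressure q = 0.5 × 0.819 × 236² = 22810 Pa.
Required CL = L/(qS) = 8.3287×10^5/(22810·174) = 0.2099.
CD = 0.0251 + 0.0544 × 0.2099² = 0.0275.
D = q·S·CD = 22810 × 174 × 0.0275 = 1.091×10^5 N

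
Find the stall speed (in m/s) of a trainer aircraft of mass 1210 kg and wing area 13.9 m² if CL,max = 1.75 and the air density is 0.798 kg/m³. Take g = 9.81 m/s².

Weight W = mg = 1210 × 9.81 = 11870 N.
From L = ½ρV²S·CL,max = W: V_stall = √(2W/(ρSCL,max)) = √(2·11870/(0.798·13.9·1.75))
V_stall = √1223 = 35 m/s

V_stall = 35 m/s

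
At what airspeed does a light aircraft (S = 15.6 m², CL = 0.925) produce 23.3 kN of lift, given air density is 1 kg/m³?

v = 56.8 m/s

L = ½ρv²S·CL ⇒ v = √(2L/(ρ·S·CL))
v = √(2 × 23300 / (1 × 15.6 × 0.925)) = √3229 = 56.8 m/s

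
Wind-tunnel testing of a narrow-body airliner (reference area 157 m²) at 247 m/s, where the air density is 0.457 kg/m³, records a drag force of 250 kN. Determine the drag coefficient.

CD = 0.114

From D = ½ρv²S·CD, rearranging gives CD = 2D/(ρv²S).
CD = 2 × 2.5×10^5 / (0.457 × 247² × 157) = 0.114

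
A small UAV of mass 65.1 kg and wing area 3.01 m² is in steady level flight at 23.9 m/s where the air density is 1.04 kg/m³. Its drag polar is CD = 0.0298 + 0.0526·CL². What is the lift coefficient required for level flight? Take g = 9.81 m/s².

Weight W = mg = 65.1 × 9.81 = 638.63 N; in level flight L = W.
Dynamic pressure q = 0.5 × 1.04 × 23.9² = 297 Pa.
Required CL = L/(qS) = 638.63/(297·3.01) = 0.7143.

CL = 0.714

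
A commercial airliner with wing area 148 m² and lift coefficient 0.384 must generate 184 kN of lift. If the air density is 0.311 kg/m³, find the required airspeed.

L = ½ρv²S·CL ⇒ v = √(2L/(ρ·S·CL))
v = √(2 × 1.84×10^5 / (0.311 × 148 × 0.384)) = √20820 = 144 m/s

v = 144 m/s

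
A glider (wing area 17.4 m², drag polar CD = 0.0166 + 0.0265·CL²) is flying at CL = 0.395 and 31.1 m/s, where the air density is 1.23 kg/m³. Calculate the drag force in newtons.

D = 215 N

CD = 0.0166 + 0.0265 × 0.395² = 0.02073
D = ½ρv²S·CD = ½ × 1.23 × 31.1² × 17.4 × 0.02073 = 215 N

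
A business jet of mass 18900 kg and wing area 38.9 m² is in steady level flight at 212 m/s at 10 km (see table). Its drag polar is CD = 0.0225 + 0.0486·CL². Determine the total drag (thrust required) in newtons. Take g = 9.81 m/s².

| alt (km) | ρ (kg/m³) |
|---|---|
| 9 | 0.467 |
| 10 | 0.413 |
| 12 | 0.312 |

D = 12800 N

At 10 km, from the table: ρ = 0.413 kg/m³.
Weight W = mg = 18900 × 9.81 = 1.8541×10^5 N; in level flight L = W.
q = ½ρv² = ½ × 0.413 × 212² = 9281 Pa.
CL = W/(q·S) = 1.8541×10^5 / (9281 × 38.9) = 0.5136.
CD = 0.0225 + 0.0486 × 0.5136² = 0.03532.
D = q·S·CD = 9281 × 38.9 × 0.03532 = 12750 N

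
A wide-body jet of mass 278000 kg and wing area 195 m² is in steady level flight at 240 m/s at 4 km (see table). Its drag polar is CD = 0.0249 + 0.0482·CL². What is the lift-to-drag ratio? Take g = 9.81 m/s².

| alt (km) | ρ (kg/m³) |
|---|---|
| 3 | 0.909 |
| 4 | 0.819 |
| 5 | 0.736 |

At 4 km, from the table: ρ = 0.819 kg/m³.
Level flight ⇒ L = W = m·g = 278000 × 9.81 = 2.7272×10^6 N.
Dynamic pressure q = 0.5 × 0.819 × 240² = 23590 Pa.
Required CL = L/(qS) = 2.7272×10^6/(23590·195) = 0.5929.
CD = 0.0249 + 0.0482 × 0.5929² = 0.04185.
L/D = CL/CD = 0.5929 / 0.04185 = 14.2

L/D = 14.2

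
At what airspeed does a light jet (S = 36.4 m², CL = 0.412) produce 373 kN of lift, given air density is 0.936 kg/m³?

v = 231 m/s

L = ½ρv²S·CL ⇒ v = √(2L/(ρ·S·CL))
v = √(2 × 3.73×10^5 / (0.936 × 36.4 × 0.412)) = √53150 = 231 m/s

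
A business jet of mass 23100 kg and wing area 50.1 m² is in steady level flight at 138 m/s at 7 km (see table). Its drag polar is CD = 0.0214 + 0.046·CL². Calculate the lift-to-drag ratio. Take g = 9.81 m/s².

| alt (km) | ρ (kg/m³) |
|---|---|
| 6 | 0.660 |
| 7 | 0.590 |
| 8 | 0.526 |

At 7 km, from the table: ρ = 0.590 kg/m³.
In steady level flight, lift balances weight: W = mg = 23100 × 9.81 = 2.2661×10^5 N.
Dynamic pressure q = 0.5 × 0.59 × 138² = 5618 Pa.
Required CL = L/(qS) = 2.2661×10^5/(5618·50.1) = 0.8051.
CD = 0.0214 + 0.046 × 0.8051² = 0.05122.
L/D = CL/CD = 0.8051 / 0.05122 = 15.7

L/D = 15.7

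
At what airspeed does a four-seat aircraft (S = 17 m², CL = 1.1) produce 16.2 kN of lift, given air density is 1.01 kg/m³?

L = ½ρv²S·CL ⇒ v = √(2L/(ρ·S·CL))
v = √(2 × 16200 / (1.01 × 17 × 1.1)) = √1715 = 41.4 m/s

v = 41.4 m/s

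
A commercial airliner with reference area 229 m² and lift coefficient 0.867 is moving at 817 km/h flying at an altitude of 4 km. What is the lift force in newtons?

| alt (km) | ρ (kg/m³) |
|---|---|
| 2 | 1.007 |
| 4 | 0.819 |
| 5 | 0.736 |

L = 4.19×10^6 N

At 4 km, from the table: ρ = 0.819 kg/m³.
Convert speed: v = 817 km/h ÷ 3.6 = 226.9 m/s.
Dynamic pressure q = ½ρv² = ½ × 0.819 × 226.9² = 21090 Pa.
L = q·S·CL = 21090 × 229 × 0.867 = 4.19×10^6 N ≈ 4190 kN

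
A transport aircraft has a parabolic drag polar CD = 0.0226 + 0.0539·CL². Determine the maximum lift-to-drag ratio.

For CD = CD0 + K·CL², (L/D)max occurs at CL* = √(CD0/K) and equals 1/(2√(K·CD0)).
(L/D)max = 1/(2√(0.0539 × 0.0226)) = 1/(2 × 0.0349) = 14.3

(L/D)max = 14.3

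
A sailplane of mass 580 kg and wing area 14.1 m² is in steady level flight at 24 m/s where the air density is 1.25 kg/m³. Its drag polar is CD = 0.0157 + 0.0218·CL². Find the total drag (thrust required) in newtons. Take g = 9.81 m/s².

Weight W = mg = 580 × 9.81 = 5689.8 N; in level flight L = W.
q = ½ρv² = ½ × 1.25 × 24² = 360 Pa.
CL = 2W/(ρv²S) = 2×5689.8/(1.25×24²×14.1) = 1.121.
CD = 0.0157 + 0.0218 × 1.121² = 0.04309.
D = q·S·CD = 360 × 14.1 × 0.04309 = 218.7 N

D = 219 N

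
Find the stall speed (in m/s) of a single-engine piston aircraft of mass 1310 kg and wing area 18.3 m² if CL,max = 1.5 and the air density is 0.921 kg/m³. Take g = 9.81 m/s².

V_stall = 31.9 m/s

Weight W = mg = 1310 × 9.81 = 12850 N.
From L = ½ρV²S·CL,max = W: V_stall = √(2W/(ρSCL,max)) = √(2·12850/(0.921·18.3·1.5))
V_stall = √1017 = 31.9 m/s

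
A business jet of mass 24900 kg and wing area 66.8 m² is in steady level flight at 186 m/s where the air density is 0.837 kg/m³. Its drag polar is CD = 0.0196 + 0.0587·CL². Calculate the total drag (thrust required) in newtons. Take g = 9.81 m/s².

D = 22600 N

Level flight ⇒ L = W = m·g = 24900 × 9.81 = 2.4427×10^5 N.
Dynamic pressure q = 0.5 × 0.837 × 186² = 14480 Pa.
Required CL = L/(qS) = 2.4427×10^5/(14480·66.8) = 0.2526.
CD = 0.0196 + 0.0587 × 0.2526² = 0.02334.
D = q·S·CD = 14480 × 66.8 × 0.02334 = 22580 N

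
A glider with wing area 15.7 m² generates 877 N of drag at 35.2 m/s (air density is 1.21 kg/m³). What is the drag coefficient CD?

CD = 0.0745

From D = ½ρv²S·CD, rearranging gives CD = 2D/(ρv²S).
CD = 2 × 877 / (1.21 × 35.2² × 15.7) = 0.0745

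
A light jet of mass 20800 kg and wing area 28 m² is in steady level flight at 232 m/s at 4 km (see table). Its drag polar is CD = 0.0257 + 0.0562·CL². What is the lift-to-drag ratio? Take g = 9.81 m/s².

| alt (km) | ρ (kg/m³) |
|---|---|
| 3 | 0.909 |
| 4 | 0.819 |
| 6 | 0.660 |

At 4 km, from the table: ρ = 0.819 kg/m³.
Weight W = mg = 20800 × 9.81 = 2.0405×10^5 N; in level flight L = W.
q = ½ρv² = ½ × 0.819 × 232² = 22040 Pa.
CL = 2W/(ρv²S) = 2×2.0405×10^5/(0.819×232²×28) = 0.3306.
CD = 0.0257 + 0.0562 × 0.3306² = 0.03184.
L/D = CL/CD = 0.3306 / 0.03184 = 10.4

L/D = 10.4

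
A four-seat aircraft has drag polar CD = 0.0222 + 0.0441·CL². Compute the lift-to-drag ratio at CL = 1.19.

L/D = 14.1

CD = 0.0222 + 0.0441 × 1.19² = 0.08465
L/D = CL/CD = 1.19 / 0.08465 = 14.1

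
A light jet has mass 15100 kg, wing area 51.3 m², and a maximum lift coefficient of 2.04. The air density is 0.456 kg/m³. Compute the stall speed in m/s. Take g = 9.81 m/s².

V_stall = 78.8 m/s

Weight W = mg = 15100 × 9.81 = 1.481×10^5 N.
From L = ½ρV²S·CL,max = W: V_stall = √(2W/(ρSCL,max)) = √(2·1.481×10^5/(0.456·51.3·2.04))
V_stall = √6208 = 78.8 m/s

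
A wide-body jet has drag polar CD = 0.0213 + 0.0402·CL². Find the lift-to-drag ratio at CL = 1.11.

L/D = 15.7

CD = 0.0213 + 0.0402 × 1.11² = 0.07083
L/D = CL/CD = 1.11 / 0.07083 = 15.7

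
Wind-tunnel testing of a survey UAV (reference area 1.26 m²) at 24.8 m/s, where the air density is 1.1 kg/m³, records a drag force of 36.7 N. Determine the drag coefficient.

CD = 0.0861

From D = ½ρv²S·CD, rearranging gives CD = 2D/(ρv²S).
CD = 2 × 36.7 / (1.1 × 24.8² × 1.26) = 0.0861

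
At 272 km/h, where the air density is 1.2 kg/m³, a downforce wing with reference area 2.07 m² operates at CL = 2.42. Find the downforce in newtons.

Convert speed: v = 272 km/h ÷ 3.6 = 75.56 m/s.
L = ½ρv²S·CL = ½ × 1.2 × 75.56² × 2.07 × 2.42 = 17200 N ≈ 17.2 kN

L = 17200 N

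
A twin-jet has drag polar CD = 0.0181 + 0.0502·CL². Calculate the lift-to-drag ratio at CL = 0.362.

L/D = 14.7

CD = 0.0181 + 0.0502 × 0.362² = 0.02468
L/D = CL/CD = 0.362 / 0.02468 = 14.7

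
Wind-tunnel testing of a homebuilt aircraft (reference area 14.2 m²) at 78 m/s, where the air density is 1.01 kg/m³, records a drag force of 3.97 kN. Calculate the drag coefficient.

From D = ½ρv²S·CD, rearranging gives CD = 2D/(ρv²S).
CD = 2 × 3970 / (1.01 × 78² × 14.2) = 0.091

CD = 0.091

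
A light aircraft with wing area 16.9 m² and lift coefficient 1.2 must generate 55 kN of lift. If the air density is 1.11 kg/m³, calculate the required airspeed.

v = 69.9 m/s

L = ½ρv²S·CL ⇒ v = √(2L/(ρ·S·CL))
v = √(2 × 55000 / (1.11 × 16.9 × 1.2)) = √4887 = 69.9 m/s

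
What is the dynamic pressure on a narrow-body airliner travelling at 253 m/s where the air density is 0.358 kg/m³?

q = 11500 Pa

q = ½ρv² = ½ × 0.358 × 253² = 11500 Pa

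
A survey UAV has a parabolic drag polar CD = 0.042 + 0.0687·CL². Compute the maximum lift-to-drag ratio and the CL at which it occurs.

(L/D)max = 9.31, at CL = 0.782

For CD = CD0 + K·CL², (L/D)max occurs at CL* = √(CD0/K) and equals 1/(2√(K·CD0)).
(L/D)max = 1/(2√(0.0687 × 0.042)) = 1/(2 × 0.05372) = 9.31
CL* = √(0.042/0.0687) = 0.782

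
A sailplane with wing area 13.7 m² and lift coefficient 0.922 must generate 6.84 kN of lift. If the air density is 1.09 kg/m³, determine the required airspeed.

L = ½ρv²S·CL ⇒ v = √(2L/(ρ·S·CL))
v = √(2 × 6840 / (1.09 × 13.7 × 0.922)) = √993.6 = 31.5 m/s

v = 31.5 m/s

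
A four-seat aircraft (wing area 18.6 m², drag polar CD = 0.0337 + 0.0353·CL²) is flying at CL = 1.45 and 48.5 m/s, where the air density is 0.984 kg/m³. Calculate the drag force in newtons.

D = 2320 N

CD = 0.0337 + 0.0353 × 1.45² = 0.1079
D = ½ρv²S·CD = ½ × 0.984 × 48.5² × 18.6 × 0.1079 = 2320 N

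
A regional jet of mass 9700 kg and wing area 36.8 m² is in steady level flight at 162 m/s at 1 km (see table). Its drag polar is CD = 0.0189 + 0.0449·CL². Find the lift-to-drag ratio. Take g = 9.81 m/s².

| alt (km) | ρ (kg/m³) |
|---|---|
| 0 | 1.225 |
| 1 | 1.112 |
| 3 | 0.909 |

L/D = 8.73

At 1 km, from the table: ρ = 1.112 kg/m³.
Level flight ⇒ L = W = m·g = 9700 × 9.81 = 95157 N.
q = ½ρv² = ½ × 1.112 × 162² = 14590 Pa.
Required CL = L/(qS) = 95157/(14590·36.8) = 0.1772.
CD = 0.0189 + 0.0449 × 0.1772² = 0.02031.
L/D = CL/CD = 0.1772 / 0.02031 = 8.73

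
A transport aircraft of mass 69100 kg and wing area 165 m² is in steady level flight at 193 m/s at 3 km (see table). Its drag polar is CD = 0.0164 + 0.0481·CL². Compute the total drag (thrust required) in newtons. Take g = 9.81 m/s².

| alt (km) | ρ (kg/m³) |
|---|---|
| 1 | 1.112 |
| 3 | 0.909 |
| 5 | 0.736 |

D = 53700 N

At 3 km, from the table: ρ = 0.909 kg/m³.
In steady level flight, lift balances weight: W = mg = 69100 × 9.81 = 6.7787×10^5 N.
Dynamic pressure q = 0.5 × 0.909 × 193² = 16930 Pa.
CL = W/(q·S) = 6.7787×10^5 / (16930 × 165) = 0.2427.
CD = 0.0164 + 0.0481 × 0.2427² = 0.01923.
D = q·S·CD = 16930 × 165 × 0.01923 = 53720 N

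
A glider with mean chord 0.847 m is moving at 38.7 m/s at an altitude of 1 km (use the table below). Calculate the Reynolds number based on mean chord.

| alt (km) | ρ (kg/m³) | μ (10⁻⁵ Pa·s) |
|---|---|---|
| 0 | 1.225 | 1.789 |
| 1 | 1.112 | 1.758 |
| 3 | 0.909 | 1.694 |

Re = 2.07×10^6

At 1 km, from the table: ρ = 1.112 kg/m³, μ = 1.758×10⁻⁵ Pa·s.
Re = ρ·v·c/μ = 1.112 × 38.7 × 0.847 / (1.758×10⁻⁵) = 2.07×10^6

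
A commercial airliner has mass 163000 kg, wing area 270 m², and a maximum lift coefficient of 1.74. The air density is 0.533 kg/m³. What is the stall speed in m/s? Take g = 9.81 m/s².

V_stall = 113 m/s

At stall, lift equals weight: L = W = m·g = 163000 × 9.81 = 1.599×10^6 N.
V_stall = √(2W/(ρ·S·CL,max)) = √(2 × 1.599×10^6 / (0.533 × 270 × 1.74))
V_stall = √12770 = 113 m/s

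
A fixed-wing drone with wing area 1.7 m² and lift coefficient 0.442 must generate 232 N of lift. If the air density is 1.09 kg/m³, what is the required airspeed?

v = 23.8 m/s

L = ½ρv²S·CL ⇒ v = √(2L/(ρ·S·CL))
v = √(2 × 232 / (1.09 × 1.7 × 0.442)) = √566.5 = 23.8 m/s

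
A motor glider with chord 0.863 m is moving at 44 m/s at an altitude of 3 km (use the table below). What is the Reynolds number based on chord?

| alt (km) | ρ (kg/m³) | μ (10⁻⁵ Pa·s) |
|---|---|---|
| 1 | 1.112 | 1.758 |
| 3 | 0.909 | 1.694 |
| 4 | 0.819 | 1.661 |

Re = 2.04×10^6

At 3 km, from the table: ρ = 0.909 kg/m³, μ = 1.694×10⁻⁵ Pa·s.
Re = ρ·v·c/μ = 0.909 × 44 × 0.863 / (1.694×10⁻⁵) = 2.04×10^6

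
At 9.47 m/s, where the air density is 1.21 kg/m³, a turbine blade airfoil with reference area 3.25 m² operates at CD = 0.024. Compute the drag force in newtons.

D = 4.23 N

D = ½ρv²S·CD = ½ × 1.21 × 9.47² × 3.25 × 0.024 = 4.23 N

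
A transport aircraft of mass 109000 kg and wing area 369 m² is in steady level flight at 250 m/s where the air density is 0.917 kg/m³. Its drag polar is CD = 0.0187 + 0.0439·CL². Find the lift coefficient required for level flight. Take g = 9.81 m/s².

Level flight ⇒ L = W = m·g = 109000 × 9.81 = 1.0693×10^6 N.
q = ½ρv² = ½ × 0.917 × 250² = 28660 Pa.
CL = W/(q·S) = 1.0693×10^6 / (28660 × 369) = 0.1011.

CL = 0.101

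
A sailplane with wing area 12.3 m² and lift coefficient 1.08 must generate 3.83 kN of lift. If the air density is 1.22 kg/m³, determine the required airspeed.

L = ½ρv²S·CL ⇒ v = √(2L/(ρ·S·CL))
v = √(2 × 3830 / (1.22 × 12.3 × 1.08)) = √472.7 = 21.7 m/s

v = 21.7 m/s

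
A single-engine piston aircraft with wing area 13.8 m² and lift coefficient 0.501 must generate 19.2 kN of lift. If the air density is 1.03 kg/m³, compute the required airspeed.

v = 73.4 m/s

L = ½ρv²S·CL ⇒ v = √(2L/(ρ·S·CL))
v = √(2 × 19200 / (1.03 × 13.8 × 0.501)) = √5392 = 73.4 m/s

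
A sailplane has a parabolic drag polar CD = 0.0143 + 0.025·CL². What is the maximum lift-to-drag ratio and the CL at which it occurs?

(L/D)max = 26.4, at CL = 0.756

For CD = CD0 + K·CL², (L/D)max occurs at CL* = √(CD0/K) and equals 1/(2√(K·CD0)).
(L/D)max = 1/(2√(0.025 × 0.0143)) = 1/(2 × 0.01891) = 26.4
CL* = √(0.0143/0.025) = 0.756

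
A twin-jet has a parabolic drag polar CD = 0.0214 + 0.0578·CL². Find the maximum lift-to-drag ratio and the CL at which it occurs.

For CD = CD0 + K·CL², (L/D)max occurs at CL* = √(CD0/K) and equals 1/(2√(K·CD0)).
(L/D)max = 1/(2√(0.0578 × 0.0214)) = 1/(2 × 0.03517) = 14.2
CL* = √(0.0214/0.0578) = 0.608

(L/D)max = 14.2, at CL = 0.608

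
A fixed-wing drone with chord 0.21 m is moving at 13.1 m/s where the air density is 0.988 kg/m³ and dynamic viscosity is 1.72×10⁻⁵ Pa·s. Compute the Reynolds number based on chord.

Re = ρ·v·c/μ = 0.988 × 13.1 × 0.21 / (1.72×10⁻⁵) = 1.58×10^5

Re = 1.58×10^5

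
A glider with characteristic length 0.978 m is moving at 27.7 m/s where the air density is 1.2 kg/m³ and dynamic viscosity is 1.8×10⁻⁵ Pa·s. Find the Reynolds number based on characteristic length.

Re = ρ·v·c/μ = 1.2 × 27.7 × 0.978 / (1.8×10⁻⁵) = 1.81×10^6

Re = 1.81×10^6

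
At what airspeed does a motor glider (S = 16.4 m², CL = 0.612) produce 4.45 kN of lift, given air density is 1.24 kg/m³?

L = ½ρv²S·CL ⇒ v = √(2L/(ρ·S·CL))
v = √(2 × 4450 / (1.24 × 16.4 × 0.612)) = √715.1 = 26.7 m/s

v = 26.7 m/s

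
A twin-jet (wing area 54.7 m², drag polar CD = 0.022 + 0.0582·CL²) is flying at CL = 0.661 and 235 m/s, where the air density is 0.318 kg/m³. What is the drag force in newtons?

D = 22800 N

CD = 0.022 + 0.0582 × 0.661² = 0.04743
D = ½ρv²S·CD = ½ × 0.318 × 235² × 54.7 × 0.04743 = 22800 N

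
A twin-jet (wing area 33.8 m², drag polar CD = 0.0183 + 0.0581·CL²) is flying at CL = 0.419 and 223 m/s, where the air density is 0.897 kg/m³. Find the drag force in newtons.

CD = 0.0183 + 0.0581 × 0.419² = 0.0285
D = ½ρv²S·CD = ½ × 0.897 × 223² × 33.8 × 0.0285 = 21500 N

D = 21500 N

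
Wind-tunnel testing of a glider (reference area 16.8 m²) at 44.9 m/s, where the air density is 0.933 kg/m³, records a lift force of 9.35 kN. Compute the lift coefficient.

CL = 0.592

From L = ½ρv²S·CL, rearranging gives CL = 2L/(ρv²S).
CL = 2 × 9350 / (0.933 × 44.9² × 16.8) = 0.592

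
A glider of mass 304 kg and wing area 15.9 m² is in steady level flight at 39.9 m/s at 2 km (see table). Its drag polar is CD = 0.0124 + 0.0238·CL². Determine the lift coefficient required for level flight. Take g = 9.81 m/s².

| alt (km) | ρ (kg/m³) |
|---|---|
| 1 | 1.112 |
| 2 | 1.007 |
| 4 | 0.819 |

At 2 km, from the table: ρ = 1.007 kg/m³.
In steady level flight, lift balances weight: W = mg = 304 × 9.81 = 2982.2 N.
q = ½ρv² = ½ × 1.007 × 39.9² = 801.6 Pa.
Required CL = L/(qS) = 2982.2/(801.6·15.9) = 0.234.

CL = 0.234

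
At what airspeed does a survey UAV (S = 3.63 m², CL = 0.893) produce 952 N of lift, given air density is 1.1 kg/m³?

L = ½ρv²S·CL ⇒ v = √(2L/(ρ·S·CL))
v = √(2 × 952 / (1.1 × 3.63 × 0.893)) = √534 = 23.1 m/s

v = 23.1 m/s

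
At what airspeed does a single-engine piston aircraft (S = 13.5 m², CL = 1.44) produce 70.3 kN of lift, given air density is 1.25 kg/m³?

L = ½ρv²S·CL ⇒ v = √(2L/(ρ·S·CL))
v = √(2 × 70300 / (1.25 × 13.5 × 1.44)) = √5786 = 76.1 m/s

v = 76.1 m/s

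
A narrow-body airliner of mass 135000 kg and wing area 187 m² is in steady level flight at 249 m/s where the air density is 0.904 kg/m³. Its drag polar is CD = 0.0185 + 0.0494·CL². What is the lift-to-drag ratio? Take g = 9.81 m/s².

L/D = 11.7

Weight W = mg = 135000 × 9.81 = 1.3244×10^6 N; in level flight L = W.
Dynamic pressure q = 0.5 × 0.904 × 249² = 28020 Pa.
CL = W/(q·S) = 1.3244×10^6 / (28020 × 187) = 0.2527.
CD = 0.0185 + 0.0494 × 0.2527² = 0.02165.
L/D = CL/CD = 0.2527 / 0.02165 = 11.7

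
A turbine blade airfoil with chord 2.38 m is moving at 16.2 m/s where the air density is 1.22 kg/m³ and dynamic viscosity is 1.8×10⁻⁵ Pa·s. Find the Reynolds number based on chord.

Re = 2.61×10^6

Re = ρ·v·c/μ = 1.22 × 16.2 × 2.38 / (1.8×10⁻⁵) = 2.61×10^6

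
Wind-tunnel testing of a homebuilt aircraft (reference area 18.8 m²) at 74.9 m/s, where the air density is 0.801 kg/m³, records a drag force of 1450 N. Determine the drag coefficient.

From D = ½ρv²S·CD, rearranging gives CD = 2D/(ρv²S).
CD = 2 × 1450 / (0.801 × 74.9² × 18.8) = 0.0343

CD = 0.0343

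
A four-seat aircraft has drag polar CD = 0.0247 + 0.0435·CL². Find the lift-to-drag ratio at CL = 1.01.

CD = 0.0247 + 0.0435 × 1.01² = 0.06907
L/D = CL/CD = 1.01 / 0.06907 = 14.6

L/D = 14.6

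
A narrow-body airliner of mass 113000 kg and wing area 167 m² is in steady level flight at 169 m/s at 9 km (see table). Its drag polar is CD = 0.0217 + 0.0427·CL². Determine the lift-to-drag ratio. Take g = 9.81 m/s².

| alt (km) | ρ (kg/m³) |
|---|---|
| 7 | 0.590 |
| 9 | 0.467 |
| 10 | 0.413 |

L/D = 15.6

At 9 km, from the table: ρ = 0.467 kg/m³.
In steady level flight, lift balances weight: W = mg = 113000 × 9.81 = 1.1085×10^6 N.
Dynamic pressure q = 0.5 × 0.467 × 169² = 6669 Pa.
CL = 2W/(ρv²S) = 2×1.1085×10^6/(0.467×169²×167) = 0.9953.
CD = 0.0217 + 0.0427 × 0.9953² = 0.064.
L/D = CL/CD = 0.9953 / 0.064 = 15.6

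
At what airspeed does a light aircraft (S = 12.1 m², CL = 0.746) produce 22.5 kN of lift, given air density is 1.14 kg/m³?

v = 66.1 m/s

L = ½ρv²S·CL ⇒ v = √(2L/(ρ·S·CL))
v = √(2 × 22500 / (1.14 × 12.1 × 0.746)) = √4373 = 66.1 m/s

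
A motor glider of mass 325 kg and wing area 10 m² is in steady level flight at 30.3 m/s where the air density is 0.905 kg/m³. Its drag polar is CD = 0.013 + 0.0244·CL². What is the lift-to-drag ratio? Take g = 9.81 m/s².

Level flight ⇒ L = W = m·g = 325 × 9.81 = 3188.2 N.
q = ½ρv² = ½ × 0.905 × 30.3² = 415.4 Pa.
CL = W/(q·S) = 3188.2 / (415.4 × 10) = 0.7674.
CD = 0.013 + 0.0244 × 0.7674² = 0.02737.
L/D = CL/CD = 0.7674 / 0.02737 = 28

L/D = 28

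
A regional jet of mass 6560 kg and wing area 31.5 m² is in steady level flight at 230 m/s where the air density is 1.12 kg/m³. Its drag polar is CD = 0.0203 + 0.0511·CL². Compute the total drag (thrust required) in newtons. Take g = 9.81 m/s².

D = 19200 N

Weight W = mg = 6560 × 9.81 = 64354 N; in level flight L = W.
Dynamic pressure q = 0.5 × 1.12 × 230² = 29620 Pa.
CL = W/(q·S) = 64354 / (29620 × 31.5) = 0.06896.
CD = 0.0203 + 0.0511 × 0.06896² = 0.02054.
D = q·S·CD = 29620 × 31.5 × 0.02054 = 19170 N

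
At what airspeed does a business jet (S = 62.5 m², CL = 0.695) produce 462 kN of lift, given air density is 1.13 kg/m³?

L = ½ρv²S·CL ⇒ v = √(2L/(ρ·S·CL))
v = √(2 × 4.62×10^5 / (1.13 × 62.5 × 0.695)) = √18820 = 137 m/s

v = 137 m/s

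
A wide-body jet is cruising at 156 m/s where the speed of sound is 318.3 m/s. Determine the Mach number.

M = v/a = 156 / 318.3 = 0.49

M = 0.49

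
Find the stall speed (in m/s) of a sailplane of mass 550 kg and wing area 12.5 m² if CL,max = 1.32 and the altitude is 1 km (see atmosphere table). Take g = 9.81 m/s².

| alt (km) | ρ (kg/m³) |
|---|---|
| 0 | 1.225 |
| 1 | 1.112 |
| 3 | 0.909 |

At 1 km, from the table: ρ = 1.112 kg/m³.
Stall occurs when L = W at CL,max. W = mg = 550 × 9.81 = 5396 N.
From L = ½ρV²S·CL,max = W: V_stall = √(2W/(ρSCL,max)) = √(2·5396/(1.112·12.5·1.32))
V_stall = √588.1 = 24.3 m/s

V_stall = 24.3 m/s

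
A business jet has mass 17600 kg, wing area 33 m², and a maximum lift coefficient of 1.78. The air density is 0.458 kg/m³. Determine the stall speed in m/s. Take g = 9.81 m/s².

V_stall = 113 m/s

Stall occurs when L = W at CL,max. W = mg = 17600 × 9.81 = 1.727×10^5 N.
From L = ½ρV²S·CL,max = W: V_stall = √(2W/(ρSCL,max)) = √(2·1.727×10^5/(0.458·33·1.78))
V_stall = √12840 = 113 m/s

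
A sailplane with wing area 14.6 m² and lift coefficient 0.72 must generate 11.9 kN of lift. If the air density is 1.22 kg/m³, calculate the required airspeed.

v = 43.1 m/s

L = ½ρv²S·CL ⇒ v = √(2L/(ρ·S·CL))
v = √(2 × 11900 / (1.22 × 14.6 × 0.72)) = √1856 = 43.1 m/s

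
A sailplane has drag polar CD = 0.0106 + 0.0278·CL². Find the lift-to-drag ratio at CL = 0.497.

CD = 0.0106 + 0.0278 × 0.497² = 0.01747
L/D = CL/CD = 0.497 / 0.01747 = 28.5

L/D = 28.5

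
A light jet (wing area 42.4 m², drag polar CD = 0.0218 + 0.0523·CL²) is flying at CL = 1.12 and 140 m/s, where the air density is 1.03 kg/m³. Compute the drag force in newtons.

D = 37400 N

CD = 0.0218 + 0.0523 × 1.12² = 0.08741
D = ½ρv²S·CD = ½ × 1.03 × 140² × 42.4 × 0.08741 = 37400 N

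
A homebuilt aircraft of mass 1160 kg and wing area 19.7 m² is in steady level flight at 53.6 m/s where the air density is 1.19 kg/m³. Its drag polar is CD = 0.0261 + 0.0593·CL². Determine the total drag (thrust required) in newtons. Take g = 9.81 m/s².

Level flight ⇒ L = W = m·g = 1160 × 9.81 = 11380 N.
Dynamic pressure q = 0.5 × 1.19 × 53.6² = 1709 Pa.
Required CL = L/(qS) = 11380/(1709·19.7) = 0.3379.
CD = 0.0261 + 0.0593 × 0.3379² = 0.03287.
D = q·S·CD = 1709 × 19.7 × 0.03287 = 1107 N

D = 1110 N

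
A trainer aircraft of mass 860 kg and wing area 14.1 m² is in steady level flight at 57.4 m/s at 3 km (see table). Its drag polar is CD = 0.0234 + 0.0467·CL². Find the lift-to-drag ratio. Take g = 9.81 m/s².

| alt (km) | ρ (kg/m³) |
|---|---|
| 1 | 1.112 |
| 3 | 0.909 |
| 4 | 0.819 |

At 3 km, from the table: ρ = 0.909 kg/m³.
Weight W = mg = 860 × 9.81 = 8436.6 N; in level flight L = W.
Dynamic pressure q = 0.5 × 0.909 × 57.4² = 1497 Pa.
CL = 2W/(ρv²S) = 2×8436.6/(0.909×57.4²×14.1) = 0.3996.
CD = 0.0234 + 0.0467 × 0.3996² = 0.03086.
L/D = CL/CD = 0.3996 / 0.03086 = 12.9

L/D = 12.9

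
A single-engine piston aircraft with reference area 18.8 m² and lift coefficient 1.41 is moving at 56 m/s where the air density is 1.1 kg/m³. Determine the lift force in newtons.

L = ½ρv²S·CL = ½ × 1.1 × 56² × 18.8 × 1.41 = 45700 N ≈ 45.7 kN

L = 45700 N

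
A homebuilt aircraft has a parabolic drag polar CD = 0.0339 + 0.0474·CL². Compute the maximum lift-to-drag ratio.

For CD = CD0 + K·CL², (L/D)max occurs at CL* = √(CD0/K) and equals 1/(2√(K·CD0)).
(L/D)max = 1/(2√(0.0474 × 0.0339)) = 1/(2 × 0.04009) = 12.5

(L/D)max = 12.5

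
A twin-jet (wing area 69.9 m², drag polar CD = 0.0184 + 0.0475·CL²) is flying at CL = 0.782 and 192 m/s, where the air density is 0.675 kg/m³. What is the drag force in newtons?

CD = 0.0184 + 0.0475 × 0.782² = 0.04745
D = ½ρv²S·CD = ½ × 0.675 × 192² × 69.9 × 0.04745 = 41300 N

D = 41300 N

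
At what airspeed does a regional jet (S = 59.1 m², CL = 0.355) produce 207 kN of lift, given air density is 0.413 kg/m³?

L = ½ρv²S·CL ⇒ v = √(2L/(ρ·S·CL))
v = √(2 × 2.07×10^5 / (0.413 × 59.1 × 0.355)) = √47780 = 219 m/s

v = 219 m/s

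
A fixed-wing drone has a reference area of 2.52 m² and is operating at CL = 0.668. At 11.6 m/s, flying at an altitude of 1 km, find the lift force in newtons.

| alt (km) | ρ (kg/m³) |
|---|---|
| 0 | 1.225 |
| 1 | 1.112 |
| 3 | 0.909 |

L = 126 N

At 1 km, from the table: ρ = 1.112 kg/m³.
L = ½ρv²S·CL = ½ × 1.112 × 11.6² × 2.52 × 0.668 = 126 N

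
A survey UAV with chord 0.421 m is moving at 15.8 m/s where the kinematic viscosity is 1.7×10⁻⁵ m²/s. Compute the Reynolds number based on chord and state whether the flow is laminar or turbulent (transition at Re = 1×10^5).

Re = v·c/ν = 15.8 × 0.421 / (1.7×10⁻⁵) = 3.91×10^5
Since 3.91×10^5 > 1×10^5, the flow is turbulent.

Re = 3.91×10^5 (turbulent)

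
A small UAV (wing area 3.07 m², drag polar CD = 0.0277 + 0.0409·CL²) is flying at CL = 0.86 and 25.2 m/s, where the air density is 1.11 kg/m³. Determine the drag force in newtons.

CD = 0.0277 + 0.0409 × 0.86² = 0.05795
D = ½ρv²S·CD = ½ × 1.11 × 25.2² × 3.07 × 0.05795 = 62.7 N

D = 62.7 N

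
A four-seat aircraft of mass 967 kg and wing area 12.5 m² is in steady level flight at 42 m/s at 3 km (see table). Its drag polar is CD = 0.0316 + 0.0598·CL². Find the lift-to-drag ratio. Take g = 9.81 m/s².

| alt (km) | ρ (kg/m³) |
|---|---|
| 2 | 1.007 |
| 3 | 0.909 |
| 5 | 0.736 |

L/D = 11.1

At 3 km, from the table: ρ = 0.909 kg/m³.
Level flight ⇒ L = W = m·g = 967 × 9.81 = 9486.3 N.
q = ½ρv² = ½ × 0.909 × 42² = 801.7 Pa.
Required CL = L/(qS) = 9486.3/(801.7·12.5) = 0.9466.
CD = 0.0316 + 0.0598 × 0.9466² = 0.08518.
L/D = CL/CD = 0.9466 / 0.08518 = 11.1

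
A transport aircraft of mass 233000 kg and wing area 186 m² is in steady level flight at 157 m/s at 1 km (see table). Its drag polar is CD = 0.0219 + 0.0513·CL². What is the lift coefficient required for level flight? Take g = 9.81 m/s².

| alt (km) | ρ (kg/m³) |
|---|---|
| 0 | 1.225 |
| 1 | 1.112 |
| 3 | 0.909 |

At 1 km, from the table: ρ = 1.112 kg/m³.
Level flight ⇒ L = W = m·g = 233000 × 9.81 = 2.2857×10^6 N.
q = ½ρv² = ½ × 1.112 × 157² = 13700 Pa.
CL = 2W/(ρv²S) = 2×2.2857×10^6/(1.112×157²×186) = 0.8967.

CL = 0.897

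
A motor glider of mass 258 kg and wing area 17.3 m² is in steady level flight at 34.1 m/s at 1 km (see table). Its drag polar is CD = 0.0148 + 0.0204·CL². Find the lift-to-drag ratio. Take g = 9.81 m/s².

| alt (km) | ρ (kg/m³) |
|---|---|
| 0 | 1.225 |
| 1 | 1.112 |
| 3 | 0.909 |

L/D = 14.3

At 1 km, from the table: ρ = 1.112 kg/m³.
Level flight ⇒ L = W = m·g = 258 × 9.81 = 2531 N.
q = ½ρv² = ½ × 1.112 × 34.1² = 646.5 Pa.
CL = W/(q·S) = 2531 / (646.5 × 17.3) = 0.2263.
CD = 0.0148 + 0.0204 × 0.2263² = 0.01584.
L/D = CL/CD = 0.2263 / 0.01584 = 14.3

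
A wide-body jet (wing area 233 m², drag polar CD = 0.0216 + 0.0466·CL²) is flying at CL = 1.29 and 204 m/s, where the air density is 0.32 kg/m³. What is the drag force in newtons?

D = 1.54×10^5 N

CD = 0.0216 + 0.0466 × 1.29² = 0.09915
D = ½ρv²S·CD = ½ × 0.32 × 204² × 233 × 0.09915 = 1.54×10^5 N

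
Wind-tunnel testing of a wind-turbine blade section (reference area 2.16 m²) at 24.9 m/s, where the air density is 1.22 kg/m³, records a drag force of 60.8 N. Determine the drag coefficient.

CD = 0.0744

From D = ½ρv²S·CD, rearranging gives CD = 2D/(ρv²S).
CD = 2 × 60.8 / (1.22 × 24.9² × 2.16) = 0.0744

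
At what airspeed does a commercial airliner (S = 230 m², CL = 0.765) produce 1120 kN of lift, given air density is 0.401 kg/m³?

v = 178 m/s

L = ½ρv²S·CL ⇒ v = √(2L/(ρ·S·CL))
v = √(2 × 1.12×10^6 / (0.401 × 230 × 0.765)) = √31750 = 178 m/s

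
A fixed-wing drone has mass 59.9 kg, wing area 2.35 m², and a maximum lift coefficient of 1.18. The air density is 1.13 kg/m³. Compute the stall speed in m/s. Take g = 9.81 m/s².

Weight W = mg = 59.9 × 9.81 = 587.6 N.
V_stall = √(2W/(ρ·S·CL,max)) = √(2 × 587.6 / (1.13 × 2.35 × 1.18))
V_stall = √375.1 = 19.4 m/s

V_stall = 19.4 m/s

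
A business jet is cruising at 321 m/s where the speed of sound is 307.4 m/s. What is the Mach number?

M = 1.04

M = v/a = 321 / 307.4 = 1.04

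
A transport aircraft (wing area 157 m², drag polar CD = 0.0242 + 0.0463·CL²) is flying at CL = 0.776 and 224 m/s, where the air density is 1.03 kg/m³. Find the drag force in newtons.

D = 2.11×10^5 N

CD = 0.0242 + 0.0463 × 0.776² = 0.05208
D = ½ρv²S·CD = ½ × 1.03 × 224² × 157 × 0.05208 = 2.11×10^5 N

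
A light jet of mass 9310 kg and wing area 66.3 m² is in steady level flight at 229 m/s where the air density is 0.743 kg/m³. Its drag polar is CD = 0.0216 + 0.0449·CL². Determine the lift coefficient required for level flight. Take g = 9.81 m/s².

In steady level flight, lift balances weight: W = mg = 9310 × 9.81 = 91331 N.
Dynamic pressure q = 0.5 × 0.743 × 229² = 19480 Pa.
CL = 2W/(ρv²S) = 2×91331/(0.743×229²×66.3) = 0.07071.

CL = 0.0707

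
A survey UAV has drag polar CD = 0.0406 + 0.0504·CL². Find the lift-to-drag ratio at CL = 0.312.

L/D = 6.86

CD = 0.0406 + 0.0504 × 0.312² = 0.04551
L/D = CL/CD = 0.312 / 0.04551 = 6.86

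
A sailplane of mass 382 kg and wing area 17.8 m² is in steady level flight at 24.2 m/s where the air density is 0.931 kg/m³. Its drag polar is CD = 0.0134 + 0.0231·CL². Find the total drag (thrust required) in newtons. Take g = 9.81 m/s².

D = 132 N

In steady level flight, lift balances weight: W = mg = 382 × 9.81 = 3747.4 N.
q = ½ρv² = ½ × 0.931 × 24.2² = 272.6 Pa.
Required CL = L/(qS) = 3747.4/(272.6·17.8) = 0.7723.
CD = 0.0134 + 0.0231 × 0.7723² = 0.02718.
D = q·S·CD = 272.6 × 17.8 × 0.02718 = 131.9 N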